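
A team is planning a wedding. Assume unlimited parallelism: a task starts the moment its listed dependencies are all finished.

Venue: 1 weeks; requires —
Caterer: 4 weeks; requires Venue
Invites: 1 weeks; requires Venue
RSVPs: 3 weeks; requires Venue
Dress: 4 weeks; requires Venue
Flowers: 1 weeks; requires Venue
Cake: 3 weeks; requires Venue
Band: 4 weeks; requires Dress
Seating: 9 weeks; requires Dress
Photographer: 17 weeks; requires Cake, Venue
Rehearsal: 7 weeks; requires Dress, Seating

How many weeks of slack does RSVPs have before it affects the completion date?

17

Venue→Dress→Seating→Rehearsal = 1+4+9+7 = 21 sets the makespan at 21 weeks.
Longest path through RSVPs: 4 weeks (earliest finish 4, latest finish 21).
Float = 21 − 4 = 17.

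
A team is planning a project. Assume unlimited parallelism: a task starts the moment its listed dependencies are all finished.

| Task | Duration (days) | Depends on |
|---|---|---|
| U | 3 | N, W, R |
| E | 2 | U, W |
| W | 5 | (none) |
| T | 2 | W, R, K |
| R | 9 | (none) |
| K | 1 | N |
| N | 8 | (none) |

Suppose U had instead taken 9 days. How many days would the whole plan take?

20

Actual critical path: R→U→E = 9+3+2 = 14 ⇒ 14 days.
Since U is critical, the +6 change carries straight to that chain (now 20 days).
The critical path is still R→U→E; finish is now 20 days.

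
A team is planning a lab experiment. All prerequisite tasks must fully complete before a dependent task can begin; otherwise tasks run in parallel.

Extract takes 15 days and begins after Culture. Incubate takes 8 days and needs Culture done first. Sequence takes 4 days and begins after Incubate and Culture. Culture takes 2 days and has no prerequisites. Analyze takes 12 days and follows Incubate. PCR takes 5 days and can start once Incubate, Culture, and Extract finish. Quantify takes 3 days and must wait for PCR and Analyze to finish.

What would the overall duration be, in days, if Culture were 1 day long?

24

The binding path is Culture→Incubate→Analyze→Quantify = 2+8+12+3 = 25; finish at 25 days.
Since Culture is critical, the -1 change carries straight to that chain (now 24 days).
No other chain overtakes it, so the finish is 24 days.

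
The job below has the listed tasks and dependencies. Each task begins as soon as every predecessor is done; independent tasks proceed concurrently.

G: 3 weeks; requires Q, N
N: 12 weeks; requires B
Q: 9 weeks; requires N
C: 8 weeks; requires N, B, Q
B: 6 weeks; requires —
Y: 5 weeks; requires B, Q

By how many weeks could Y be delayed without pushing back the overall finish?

3

Critical path: B→N→Q→C = 6+12+9+8 = 35, so the finish is 35 weeks.
Longest path through Y: 32 weeks (earliest finish 32, latest finish 35).
Float = 35 − 32 = 3.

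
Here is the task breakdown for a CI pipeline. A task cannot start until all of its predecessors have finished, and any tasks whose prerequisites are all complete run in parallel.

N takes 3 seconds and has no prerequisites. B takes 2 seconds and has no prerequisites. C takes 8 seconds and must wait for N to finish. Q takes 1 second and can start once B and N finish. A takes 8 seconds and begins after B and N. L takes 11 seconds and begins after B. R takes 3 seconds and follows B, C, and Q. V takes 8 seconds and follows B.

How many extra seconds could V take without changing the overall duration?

The longest chain is N→C→R = 3+8+3 = 14; overall finish 14 seconds.
The longest chain containing V totals 10 seconds.
Slack of V = 6 − 2 = 4 seconds.

4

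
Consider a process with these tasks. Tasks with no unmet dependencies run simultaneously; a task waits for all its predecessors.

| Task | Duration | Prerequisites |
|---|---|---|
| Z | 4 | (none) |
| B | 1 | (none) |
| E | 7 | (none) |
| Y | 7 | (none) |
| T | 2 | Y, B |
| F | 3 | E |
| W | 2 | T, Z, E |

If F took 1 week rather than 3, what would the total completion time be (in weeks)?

11

The binding path is Y→T→W = 7+2+2 = 11; finish at 11 weeks.
F is off the critical path — its longest chain is 10 weeks, giving 1 of slack.
The critical path is still Y→T→W; finish is now 11 weeks.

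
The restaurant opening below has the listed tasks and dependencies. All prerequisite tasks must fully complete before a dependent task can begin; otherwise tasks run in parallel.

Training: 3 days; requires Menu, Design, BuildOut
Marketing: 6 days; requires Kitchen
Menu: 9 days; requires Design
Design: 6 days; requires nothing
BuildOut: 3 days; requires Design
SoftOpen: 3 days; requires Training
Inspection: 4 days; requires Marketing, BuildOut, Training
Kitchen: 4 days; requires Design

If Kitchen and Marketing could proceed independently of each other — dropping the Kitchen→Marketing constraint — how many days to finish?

Original critical path: Design→Menu→Training→Inspection = 6+9+3+4 = 22 ⇒ 22 days.
Without Kitchen→Marketing, Marketing's earliest start moves from 10 to 0.
The longest chain is now Design→Menu→Training→Inspection = 6+9+3+4 = 22, so the plan takes 22 days.

22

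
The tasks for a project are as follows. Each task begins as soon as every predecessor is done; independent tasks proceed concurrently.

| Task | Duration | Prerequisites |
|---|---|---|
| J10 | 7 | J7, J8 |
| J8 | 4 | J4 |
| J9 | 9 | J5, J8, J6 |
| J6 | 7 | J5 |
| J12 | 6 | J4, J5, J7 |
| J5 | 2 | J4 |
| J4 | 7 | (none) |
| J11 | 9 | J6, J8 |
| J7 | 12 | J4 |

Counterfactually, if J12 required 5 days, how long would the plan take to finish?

Critical path before the change: J4→J7→J10 = 7+12+7 = 26 giving 26 days.
J12 is off the critical path — its longest chain is 25 days, giving 1 of slack.
No other chain overtakes it, so the finish is 26 days.

26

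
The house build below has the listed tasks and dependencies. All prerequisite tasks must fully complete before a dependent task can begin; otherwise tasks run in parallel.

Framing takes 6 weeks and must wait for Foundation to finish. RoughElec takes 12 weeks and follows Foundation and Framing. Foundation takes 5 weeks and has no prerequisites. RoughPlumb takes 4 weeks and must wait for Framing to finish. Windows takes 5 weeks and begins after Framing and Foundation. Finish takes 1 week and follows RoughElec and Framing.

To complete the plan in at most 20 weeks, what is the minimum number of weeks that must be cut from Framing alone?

4

Current finish: 24 weeks; target: 20.
Framing is on every critical path, so each week cut from Framing cuts the finish by one (this holds down to a finish of 19).
Need 24 − 20 = 4 weeks off Framing → Framing becomes 2 weeks, finish becomes 20.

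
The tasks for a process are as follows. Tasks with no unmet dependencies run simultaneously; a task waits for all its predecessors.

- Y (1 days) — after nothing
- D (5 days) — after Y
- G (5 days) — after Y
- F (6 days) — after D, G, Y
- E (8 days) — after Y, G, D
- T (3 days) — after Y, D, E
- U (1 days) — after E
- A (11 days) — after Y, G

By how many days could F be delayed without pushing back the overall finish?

5

Critical path: Y→D→E→T = 1+5+8+3 = 17, so the finish is 17 days.
The longest chain containing F totals 12 days.
Float = 17 − 12 = 5.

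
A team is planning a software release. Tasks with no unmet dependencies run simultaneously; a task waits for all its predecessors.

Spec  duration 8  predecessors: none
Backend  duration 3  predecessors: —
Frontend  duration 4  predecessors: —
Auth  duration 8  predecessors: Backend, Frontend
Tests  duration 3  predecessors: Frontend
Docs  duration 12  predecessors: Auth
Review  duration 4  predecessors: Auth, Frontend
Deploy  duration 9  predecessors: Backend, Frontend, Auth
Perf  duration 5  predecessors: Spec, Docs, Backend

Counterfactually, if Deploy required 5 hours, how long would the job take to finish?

As given, the longest chain is Frontend→Auth→Docs→Perf = 4+8+12+5 = 29, so the finish is 29 hours.
Deploy has 8 hours of float (longest path through it is 21).
The critical path is still Frontend→Auth→Docs→Perf; finish is now 29 hours.

29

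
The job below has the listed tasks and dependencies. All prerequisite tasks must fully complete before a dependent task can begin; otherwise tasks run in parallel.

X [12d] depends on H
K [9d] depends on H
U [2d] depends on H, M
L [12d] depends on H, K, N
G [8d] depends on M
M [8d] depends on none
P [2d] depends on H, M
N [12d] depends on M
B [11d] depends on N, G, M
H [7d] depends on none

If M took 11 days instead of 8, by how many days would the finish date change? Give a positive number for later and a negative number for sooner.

The binding path is M→N→L = 8+12+12 = 32; finish at 32 days.
M is on the critical path; changing it to 11 makes that path 35 days.
That remains the longest chain; total 35 days.
Change in finish: 35 − 32 = +3 days.

3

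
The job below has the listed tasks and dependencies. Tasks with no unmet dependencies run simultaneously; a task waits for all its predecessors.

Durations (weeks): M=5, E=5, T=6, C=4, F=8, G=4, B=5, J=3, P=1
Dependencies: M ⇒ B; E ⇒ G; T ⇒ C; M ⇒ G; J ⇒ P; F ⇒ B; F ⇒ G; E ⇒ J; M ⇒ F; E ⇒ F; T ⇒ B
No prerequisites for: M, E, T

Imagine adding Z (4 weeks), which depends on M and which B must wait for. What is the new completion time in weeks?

Originally the plan takes 18 weeks.
With Z inserted, B now waits for max(M, F, T, Z).
New critical path: M→F→B = 5+8+5 = 18 ⇒ 18 weeks.

18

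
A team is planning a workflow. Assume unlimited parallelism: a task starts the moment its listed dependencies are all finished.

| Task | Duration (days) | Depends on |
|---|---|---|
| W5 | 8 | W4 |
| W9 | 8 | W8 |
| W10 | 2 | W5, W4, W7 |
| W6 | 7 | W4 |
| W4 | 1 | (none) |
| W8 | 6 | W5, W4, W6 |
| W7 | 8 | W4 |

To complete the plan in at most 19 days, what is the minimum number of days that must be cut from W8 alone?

4

Current finish: 23 days; target: 19.
W8 is on every critical path, so each day cut from W8 cuts the finish by one (this holds down to a finish of 18).
Need 23 − 19 = 4 days off W8 → W8 becomes 2 days, finish becomes 19.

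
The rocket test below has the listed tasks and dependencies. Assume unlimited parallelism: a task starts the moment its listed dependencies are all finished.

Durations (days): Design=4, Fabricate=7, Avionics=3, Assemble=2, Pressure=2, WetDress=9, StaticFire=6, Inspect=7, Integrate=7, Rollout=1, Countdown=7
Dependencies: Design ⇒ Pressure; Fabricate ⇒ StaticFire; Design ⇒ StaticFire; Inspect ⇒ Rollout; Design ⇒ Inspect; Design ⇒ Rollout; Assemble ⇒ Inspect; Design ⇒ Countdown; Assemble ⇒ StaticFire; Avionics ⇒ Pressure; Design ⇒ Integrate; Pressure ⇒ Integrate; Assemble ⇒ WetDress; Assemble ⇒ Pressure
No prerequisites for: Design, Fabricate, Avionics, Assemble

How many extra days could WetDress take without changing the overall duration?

2

Critical path: Design→Pressure→Integrate = 4+2+7 = 13, so the finish is 13 days.
Longest path through WetDress: 11 days (earliest finish 11, latest finish 13).
So WetDress can slip 13 − 11 = 2 days.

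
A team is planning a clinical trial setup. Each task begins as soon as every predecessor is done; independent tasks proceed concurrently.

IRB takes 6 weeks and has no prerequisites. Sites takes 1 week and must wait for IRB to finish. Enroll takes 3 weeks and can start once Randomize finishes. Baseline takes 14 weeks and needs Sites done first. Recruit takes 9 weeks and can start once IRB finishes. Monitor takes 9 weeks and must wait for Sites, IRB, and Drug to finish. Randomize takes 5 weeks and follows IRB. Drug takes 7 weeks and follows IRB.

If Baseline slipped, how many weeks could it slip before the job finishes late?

The longest chain is IRB→Drug→Monitor = 6+7+9 = 22; overall finish 22 weeks.
Baseline finishes as early as 21 and must finish by 22.
So Baseline can slip 22 − 21 = 1 week.

1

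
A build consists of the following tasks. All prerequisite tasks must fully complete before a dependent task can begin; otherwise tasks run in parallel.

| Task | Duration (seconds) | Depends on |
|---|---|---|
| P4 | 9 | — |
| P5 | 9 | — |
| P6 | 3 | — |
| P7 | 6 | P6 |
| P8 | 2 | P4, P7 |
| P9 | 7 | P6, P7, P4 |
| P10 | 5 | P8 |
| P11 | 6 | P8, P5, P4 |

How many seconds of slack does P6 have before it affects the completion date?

0

P4→P8→P11 = 9+2+6 = 17 sets the makespan at 17 seconds.
P6 finishes as early as 3 and must finish by 3.
So P6 can slip 3 − 3 = 0 seconds.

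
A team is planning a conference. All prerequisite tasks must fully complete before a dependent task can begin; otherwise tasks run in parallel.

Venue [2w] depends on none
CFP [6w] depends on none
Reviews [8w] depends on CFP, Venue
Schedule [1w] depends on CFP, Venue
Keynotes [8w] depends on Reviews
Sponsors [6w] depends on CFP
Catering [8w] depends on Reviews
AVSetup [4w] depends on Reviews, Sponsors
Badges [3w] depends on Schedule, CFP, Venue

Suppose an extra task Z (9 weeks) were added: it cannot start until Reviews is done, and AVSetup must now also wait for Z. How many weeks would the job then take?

Originally the job takes 22 weeks.
With Z inserted, AVSetup now waits for max(Reviews, Sponsors, Z).
New critical path: CFP→Reviews→Z→AVSetup = 6+8+9+4 = 27 ⇒ 27 weeks.

27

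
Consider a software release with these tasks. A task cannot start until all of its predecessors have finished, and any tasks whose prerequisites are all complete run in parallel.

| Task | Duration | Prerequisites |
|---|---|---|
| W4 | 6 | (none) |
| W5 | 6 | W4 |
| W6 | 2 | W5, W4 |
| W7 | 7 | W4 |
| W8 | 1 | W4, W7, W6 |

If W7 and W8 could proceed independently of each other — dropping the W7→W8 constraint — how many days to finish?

15

Before: longest chain W4→W5→W6→W8 = 6+6+2+1 = 15, finish 15.
Dropping W7→W8 doesn't change W8's earliest start (14); another predecessor still binds.
After: W4→W5→W6→W8 = 6+6+2+1 = 15 → 15 days.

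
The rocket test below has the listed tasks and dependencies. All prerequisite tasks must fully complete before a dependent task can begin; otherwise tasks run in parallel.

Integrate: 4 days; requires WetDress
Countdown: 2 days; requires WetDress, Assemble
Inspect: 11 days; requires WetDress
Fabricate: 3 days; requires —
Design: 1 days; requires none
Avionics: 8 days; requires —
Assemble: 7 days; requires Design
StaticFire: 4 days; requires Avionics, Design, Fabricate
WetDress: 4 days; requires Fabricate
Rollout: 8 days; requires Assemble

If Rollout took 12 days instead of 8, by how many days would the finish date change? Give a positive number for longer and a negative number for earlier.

Actual critical path: Fabricate→WetDress→Inspect = 3+4+11 = 18 ⇒ 18 days.
Rollout has 2 days of float (longest path through it is 16).
The binding chain switches to Design→Assemble→Rollout = 1+7+12 = 20; finish 20 days.
Change in finish: 20 − 18 = +2 days.

2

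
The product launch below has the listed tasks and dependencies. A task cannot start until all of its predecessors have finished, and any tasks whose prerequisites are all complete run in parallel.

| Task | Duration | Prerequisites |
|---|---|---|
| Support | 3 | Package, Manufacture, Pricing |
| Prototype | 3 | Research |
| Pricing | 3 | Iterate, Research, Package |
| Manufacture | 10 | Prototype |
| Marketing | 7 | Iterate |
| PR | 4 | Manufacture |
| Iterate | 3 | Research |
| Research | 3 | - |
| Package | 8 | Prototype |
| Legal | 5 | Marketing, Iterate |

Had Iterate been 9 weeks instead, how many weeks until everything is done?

Critical path before the change: Research→Prototype→Manufacture→PR = 3+3+10+4 = 20 giving 20 weeks.
The longest path through Iterate is only 18 weeks, so Iterate has float 2.
Now Research→Iterate→Marketing→Legal = 3+9+7+5 = 24 is longest, so the finish becomes 24 weeks.

24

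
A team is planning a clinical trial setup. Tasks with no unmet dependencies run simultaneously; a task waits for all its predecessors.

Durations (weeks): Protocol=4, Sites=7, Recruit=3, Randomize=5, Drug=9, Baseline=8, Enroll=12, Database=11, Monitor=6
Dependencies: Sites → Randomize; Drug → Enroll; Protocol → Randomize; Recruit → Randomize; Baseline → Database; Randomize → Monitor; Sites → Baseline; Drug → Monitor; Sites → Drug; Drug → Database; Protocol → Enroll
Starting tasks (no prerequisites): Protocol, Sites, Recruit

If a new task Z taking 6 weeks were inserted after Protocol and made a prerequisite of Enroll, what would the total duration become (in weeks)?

Originally the schedule takes 28 weeks.
With Z inserted, Enroll now waits for max(Drug, Protocol, Z).
New critical path: Sites→Drug→Enroll = 7+9+12 = 28 ⇒ 28 weeks.

28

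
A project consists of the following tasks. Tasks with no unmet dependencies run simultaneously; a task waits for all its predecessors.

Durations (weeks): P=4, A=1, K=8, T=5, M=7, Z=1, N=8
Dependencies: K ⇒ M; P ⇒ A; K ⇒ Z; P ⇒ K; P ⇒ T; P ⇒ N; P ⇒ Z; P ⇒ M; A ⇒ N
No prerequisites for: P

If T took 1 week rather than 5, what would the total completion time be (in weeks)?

19

As given, the longest chain is P→K→M = 4+8+7 = 19, so the finish is 19 weeks.
T has 10 weeks of float (longest path through it is 9).
The critical path is still P→K→M; finish is now 19 weeks.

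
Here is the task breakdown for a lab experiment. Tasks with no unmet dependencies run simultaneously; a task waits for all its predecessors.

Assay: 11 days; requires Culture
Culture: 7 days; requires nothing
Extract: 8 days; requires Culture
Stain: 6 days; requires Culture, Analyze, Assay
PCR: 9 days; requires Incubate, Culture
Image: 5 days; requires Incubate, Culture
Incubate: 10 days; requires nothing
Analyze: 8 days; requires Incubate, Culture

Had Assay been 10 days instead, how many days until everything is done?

Baseline: Culture→Assay→Stain = 7+11+6 = 24 → 24 days.
Assay lies on that path, so at 10 days the path becomes 23 days.
New critical path: Incubate→Analyze→Stain = 10+8+6 = 24 ⇒ 24 days.

24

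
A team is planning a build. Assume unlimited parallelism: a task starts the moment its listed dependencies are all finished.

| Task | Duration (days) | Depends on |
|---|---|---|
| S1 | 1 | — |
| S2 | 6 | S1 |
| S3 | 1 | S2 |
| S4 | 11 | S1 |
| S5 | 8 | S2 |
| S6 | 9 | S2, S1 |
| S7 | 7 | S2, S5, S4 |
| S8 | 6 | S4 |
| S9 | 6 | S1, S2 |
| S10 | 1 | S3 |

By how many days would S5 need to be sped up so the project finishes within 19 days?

3

Current finish: 22 days; target: 19.
S5 is on every critical path, so each day cut from S5 cuts the finish by one (this holds down to a finish of 19).
Need 22 − 19 = 3 days off S5 → S5 becomes 5 days, finish becomes 19.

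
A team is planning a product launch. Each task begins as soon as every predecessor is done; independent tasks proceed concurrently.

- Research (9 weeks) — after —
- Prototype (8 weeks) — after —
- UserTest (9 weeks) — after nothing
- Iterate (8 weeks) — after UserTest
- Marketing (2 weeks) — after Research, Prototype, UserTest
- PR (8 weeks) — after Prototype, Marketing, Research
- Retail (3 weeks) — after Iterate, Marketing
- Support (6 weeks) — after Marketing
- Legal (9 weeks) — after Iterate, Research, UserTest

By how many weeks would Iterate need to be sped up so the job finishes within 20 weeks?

Current finish: 26 weeks; target: 20.
Iterate is on every critical path, so each week cut from Iterate cuts the finish by one (this holds down to a finish of 19).
Need 26 − 20 = 6 weeks off Iterate → Iterate becomes 2 weeks, finish becomes 20.

6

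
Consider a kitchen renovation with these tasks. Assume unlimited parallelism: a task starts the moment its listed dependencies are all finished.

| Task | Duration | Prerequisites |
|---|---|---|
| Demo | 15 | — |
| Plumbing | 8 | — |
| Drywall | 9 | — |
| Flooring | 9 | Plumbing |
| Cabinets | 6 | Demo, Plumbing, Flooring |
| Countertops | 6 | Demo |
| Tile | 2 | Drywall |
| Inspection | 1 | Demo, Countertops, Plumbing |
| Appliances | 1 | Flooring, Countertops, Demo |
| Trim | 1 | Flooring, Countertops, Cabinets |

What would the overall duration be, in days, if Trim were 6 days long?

29

Critical path before the change: Plumbing→Flooring→Cabinets→Trim = 8+9+6+1 = 24 giving 24 days.
Since Trim is critical, the +5 change carries straight to that chain (now 29 days).
The critical path is still Plumbing→Flooring→Cabinets→Trim; finish is now 29 days.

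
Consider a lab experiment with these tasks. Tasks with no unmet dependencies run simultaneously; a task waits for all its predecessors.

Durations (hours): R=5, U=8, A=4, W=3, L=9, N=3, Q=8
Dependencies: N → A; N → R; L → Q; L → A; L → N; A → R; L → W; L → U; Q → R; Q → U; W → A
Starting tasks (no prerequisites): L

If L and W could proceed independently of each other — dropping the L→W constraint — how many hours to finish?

25

With the dependency in place, L→Q→U = 9+8+8 = 25 sets the finish at 25 hours.
Without L→W, W's earliest start moves from 9 to 0.
After: L→Q→U = 9+8+8 = 25 → 25 hours.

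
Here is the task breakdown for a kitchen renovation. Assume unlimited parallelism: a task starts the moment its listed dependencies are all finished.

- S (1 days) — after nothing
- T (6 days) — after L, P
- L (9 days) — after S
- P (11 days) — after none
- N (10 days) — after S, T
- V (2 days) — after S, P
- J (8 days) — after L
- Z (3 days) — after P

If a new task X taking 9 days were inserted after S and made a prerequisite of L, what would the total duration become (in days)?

Originally the schedule takes 27 days.
With X inserted, L now waits for max(S, X).
New critical path: S→X→L→T→N = 1+9+9+6+10 = 35 ⇒ 35 days.

35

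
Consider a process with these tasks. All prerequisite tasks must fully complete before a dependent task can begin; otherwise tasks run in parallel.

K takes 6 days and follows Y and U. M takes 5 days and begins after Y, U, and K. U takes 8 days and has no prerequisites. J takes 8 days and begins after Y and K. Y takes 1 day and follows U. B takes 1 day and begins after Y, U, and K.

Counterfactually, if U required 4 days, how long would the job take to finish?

Critical path before the change: U→Y→K→J = 8+1+6+8 = 23 giving 23 days.
U is on the critical path; changing it to 4 makes that path 19 days.
That remains the longest chain; total 19 days.

19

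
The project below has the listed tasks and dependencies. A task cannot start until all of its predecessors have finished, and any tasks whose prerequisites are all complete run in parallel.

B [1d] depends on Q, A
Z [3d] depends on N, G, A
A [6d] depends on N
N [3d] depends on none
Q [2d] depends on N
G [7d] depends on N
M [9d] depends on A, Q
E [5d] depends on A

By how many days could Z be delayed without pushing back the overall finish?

5

The longest chain is N→A→M = 3+6+9 = 18; overall finish 18 days.
Longest path through Z: 13 days (earliest finish 13, latest finish 18).
Float = 18 − 13 = 5.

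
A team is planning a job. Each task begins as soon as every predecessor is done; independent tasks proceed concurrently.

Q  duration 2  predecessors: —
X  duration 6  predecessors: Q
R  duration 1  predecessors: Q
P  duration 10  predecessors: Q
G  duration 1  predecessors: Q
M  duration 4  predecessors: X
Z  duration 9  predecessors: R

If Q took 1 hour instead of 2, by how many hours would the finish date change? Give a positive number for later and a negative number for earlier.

-1

As given, the longest chain is Q→X→M = 2+6+4 = 12, so the finish is 12 hours.
Q lies on that path, so at 1 hour the path becomes 11 hours.
The critical path is still Q→X→M; finish is now 11 hours.
Change in finish: 11 − 12 = -1 hours.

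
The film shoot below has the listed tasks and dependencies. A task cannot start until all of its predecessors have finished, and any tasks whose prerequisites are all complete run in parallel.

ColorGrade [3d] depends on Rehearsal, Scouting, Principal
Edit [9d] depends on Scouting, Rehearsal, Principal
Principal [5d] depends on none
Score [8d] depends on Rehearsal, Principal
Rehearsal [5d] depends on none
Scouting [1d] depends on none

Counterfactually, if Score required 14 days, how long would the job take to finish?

Actual critical path: Rehearsal→Edit = 5+9 = 14 ⇒ 14 days.
Score has 1 day of float (longest path through it is 13).
Now Rehearsal→Score = 5+14 = 19 is longest, so the finish becomes 19 days.

19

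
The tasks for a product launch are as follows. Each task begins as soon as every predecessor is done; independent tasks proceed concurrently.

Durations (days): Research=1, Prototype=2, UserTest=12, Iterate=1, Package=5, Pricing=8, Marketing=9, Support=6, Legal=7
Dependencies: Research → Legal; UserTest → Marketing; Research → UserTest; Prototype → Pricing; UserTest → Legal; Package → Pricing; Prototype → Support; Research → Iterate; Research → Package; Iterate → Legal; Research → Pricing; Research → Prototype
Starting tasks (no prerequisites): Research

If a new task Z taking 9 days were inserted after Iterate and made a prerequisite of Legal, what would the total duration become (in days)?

22

Originally the job takes 22 days.
With Z inserted, Legal now waits for max(UserTest, Iterate, Research, Z).
New critical path: Research→UserTest→Marketing = 1+12+9 = 22 ⇒ 22 days.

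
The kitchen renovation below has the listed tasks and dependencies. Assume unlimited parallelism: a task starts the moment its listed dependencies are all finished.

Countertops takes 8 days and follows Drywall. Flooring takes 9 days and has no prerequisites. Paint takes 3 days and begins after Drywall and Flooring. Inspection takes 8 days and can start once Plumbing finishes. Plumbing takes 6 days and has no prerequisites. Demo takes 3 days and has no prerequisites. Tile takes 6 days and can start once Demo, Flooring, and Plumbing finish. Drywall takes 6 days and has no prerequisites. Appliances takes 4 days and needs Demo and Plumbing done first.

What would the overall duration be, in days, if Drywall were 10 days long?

The binding path is Flooring→Tile = 9+6 = 15; finish at 15 days.
Drywall is off the critical path — its longest chain is 14 days, giving 1 of slack.
The binding chain switches to Drywall→Countertops = 10+8 = 18; finish 18 days.

18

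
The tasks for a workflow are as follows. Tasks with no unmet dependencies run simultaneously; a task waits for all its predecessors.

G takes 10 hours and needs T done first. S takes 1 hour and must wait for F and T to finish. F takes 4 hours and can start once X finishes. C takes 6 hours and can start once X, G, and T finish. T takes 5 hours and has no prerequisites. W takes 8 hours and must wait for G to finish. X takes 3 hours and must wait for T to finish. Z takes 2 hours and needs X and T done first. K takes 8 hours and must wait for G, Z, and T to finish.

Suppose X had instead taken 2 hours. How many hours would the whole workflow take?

Critical path before the change: T→G→K = 5+10+8 = 23 giving 23 hours.
X has 5 hours of float (longest path through it is 18).
That remains the longest chain; total 23 hours.

23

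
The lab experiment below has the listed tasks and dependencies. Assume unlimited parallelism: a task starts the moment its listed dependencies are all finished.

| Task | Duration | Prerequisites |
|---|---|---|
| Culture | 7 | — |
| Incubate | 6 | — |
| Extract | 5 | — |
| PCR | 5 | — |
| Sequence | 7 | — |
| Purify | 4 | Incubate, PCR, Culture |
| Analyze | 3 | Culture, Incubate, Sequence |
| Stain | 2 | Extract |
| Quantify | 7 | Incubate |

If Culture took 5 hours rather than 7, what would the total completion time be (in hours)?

As given, the longest chain is Incubate→Quantify = 6+7 = 13, so the finish is 13 hours.
The longest path through Culture is only 11 hours, so Culture has float 2.
The critical path is still Incubate→Quantify; finish is now 13 hours.

13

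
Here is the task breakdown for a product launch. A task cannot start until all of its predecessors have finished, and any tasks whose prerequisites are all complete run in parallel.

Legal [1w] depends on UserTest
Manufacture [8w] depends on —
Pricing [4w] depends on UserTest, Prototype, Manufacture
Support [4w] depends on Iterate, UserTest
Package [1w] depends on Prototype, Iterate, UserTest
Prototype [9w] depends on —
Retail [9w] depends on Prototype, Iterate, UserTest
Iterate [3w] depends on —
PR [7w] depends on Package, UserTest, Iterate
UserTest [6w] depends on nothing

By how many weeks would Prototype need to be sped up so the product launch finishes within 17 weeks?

1

Current finish: 18 weeks; target: 17.
Prototype is on every critical path, so each week cut from Prototype cuts the finish by one (this holds down to a finish of 15).
Need 18 − 17 = 1 week off Prototype → Prototype becomes 8 weeks, finish becomes 17.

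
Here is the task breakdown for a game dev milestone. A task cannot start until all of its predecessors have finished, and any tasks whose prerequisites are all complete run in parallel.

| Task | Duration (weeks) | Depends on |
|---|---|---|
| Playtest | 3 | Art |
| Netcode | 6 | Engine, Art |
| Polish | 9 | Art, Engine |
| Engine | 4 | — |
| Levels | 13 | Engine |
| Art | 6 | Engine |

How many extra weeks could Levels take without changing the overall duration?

The longest chain is Engine→Art→Polish = 4+6+9 = 19; overall finish 19 weeks.
Levels finishes as early as 17 and must finish by 19.
So Levels can slip 19 − 17 = 2 weeks.

2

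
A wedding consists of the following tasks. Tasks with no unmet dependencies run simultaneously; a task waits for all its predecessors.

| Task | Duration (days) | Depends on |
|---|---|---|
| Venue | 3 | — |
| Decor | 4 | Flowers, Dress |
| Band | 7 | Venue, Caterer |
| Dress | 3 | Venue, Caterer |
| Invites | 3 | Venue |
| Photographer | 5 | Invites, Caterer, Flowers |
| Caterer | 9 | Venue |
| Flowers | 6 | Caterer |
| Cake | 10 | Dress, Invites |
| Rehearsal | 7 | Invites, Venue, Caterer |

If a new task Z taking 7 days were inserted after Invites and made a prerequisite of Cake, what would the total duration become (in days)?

Originally the plan takes 25 days.
With Z inserted, Cake now waits for max(Dress, Invites, Z).
New critical path: Venue→Caterer→Dress→Cake = 3+9+3+10 = 25 ⇒ 25 days.

25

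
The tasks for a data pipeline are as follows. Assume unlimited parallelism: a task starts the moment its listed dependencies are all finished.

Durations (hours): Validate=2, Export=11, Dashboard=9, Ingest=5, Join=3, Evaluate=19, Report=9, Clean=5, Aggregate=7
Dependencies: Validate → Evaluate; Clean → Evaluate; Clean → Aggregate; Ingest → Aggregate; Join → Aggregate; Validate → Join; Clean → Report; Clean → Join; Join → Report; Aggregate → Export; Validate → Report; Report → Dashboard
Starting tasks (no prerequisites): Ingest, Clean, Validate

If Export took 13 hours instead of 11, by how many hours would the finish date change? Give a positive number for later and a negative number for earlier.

2

Baseline: Clean→Join→Aggregate→Export = 5+3+7+11 = 26 → 26 hours.
Export is on the critical path; changing it to 13 makes that path 28 hours.
The critical path is still Clean→Join→Aggregate→Export; finish is now 28 hours.
Change in finish: 28 − 26 = +2 hours.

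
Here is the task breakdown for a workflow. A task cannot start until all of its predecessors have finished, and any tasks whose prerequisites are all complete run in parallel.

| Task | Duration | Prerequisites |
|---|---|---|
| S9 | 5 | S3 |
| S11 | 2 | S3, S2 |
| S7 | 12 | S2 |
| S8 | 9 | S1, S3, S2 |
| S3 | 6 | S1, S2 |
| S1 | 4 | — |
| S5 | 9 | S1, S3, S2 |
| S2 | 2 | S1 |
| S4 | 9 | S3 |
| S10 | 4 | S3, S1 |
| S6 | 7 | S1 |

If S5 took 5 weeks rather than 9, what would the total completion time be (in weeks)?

21

Critical path before the change: S1→S2→S3→S5 = 4+2+6+9 = 21 giving 21 weeks.
Since S5 is critical, the -4 change carries straight to that chain (now 17 weeks).
New critical path: S1→S2→S3→S4 = 4+2+6+9 = 21 ⇒ 21 weeks.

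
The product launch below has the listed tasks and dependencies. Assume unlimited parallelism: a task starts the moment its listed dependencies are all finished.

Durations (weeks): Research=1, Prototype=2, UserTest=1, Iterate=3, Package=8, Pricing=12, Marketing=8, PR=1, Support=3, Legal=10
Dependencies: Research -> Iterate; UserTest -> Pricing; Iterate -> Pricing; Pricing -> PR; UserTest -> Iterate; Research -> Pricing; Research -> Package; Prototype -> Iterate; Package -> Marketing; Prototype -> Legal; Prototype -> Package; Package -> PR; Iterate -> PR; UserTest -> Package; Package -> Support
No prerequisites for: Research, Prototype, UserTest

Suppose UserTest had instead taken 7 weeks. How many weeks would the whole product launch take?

23

The binding path is Prototype→Iterate→Pricing→PR = 2+3+12+1 = 18; finish at 18 weeks.
UserTest has 1 week of float (longest path through it is 17).
New critical path: UserTest→Iterate→Pricing→PR = 7+3+12+1 = 23 ⇒ 23 weeks.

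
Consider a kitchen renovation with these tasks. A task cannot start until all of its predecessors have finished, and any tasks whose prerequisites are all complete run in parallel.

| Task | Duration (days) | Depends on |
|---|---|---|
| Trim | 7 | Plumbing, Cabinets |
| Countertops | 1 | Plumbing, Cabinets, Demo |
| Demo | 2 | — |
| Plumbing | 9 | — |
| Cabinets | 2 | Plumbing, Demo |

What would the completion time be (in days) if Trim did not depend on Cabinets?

16

Before: longest chain Plumbing→Cabinets→Trim = 9+2+7 = 18, finish 18.
Without Cabinets→Trim, Trim's earliest start moves from 11 to 9.
The longest chain is now Plumbing→Trim = 9+7 = 16, so the project takes 16 days.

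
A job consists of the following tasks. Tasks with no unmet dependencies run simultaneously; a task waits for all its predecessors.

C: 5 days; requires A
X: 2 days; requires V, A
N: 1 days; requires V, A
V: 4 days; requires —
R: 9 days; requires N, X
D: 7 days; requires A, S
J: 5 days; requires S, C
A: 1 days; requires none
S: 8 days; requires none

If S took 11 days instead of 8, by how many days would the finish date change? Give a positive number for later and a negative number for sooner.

3

As given, the longest chain is S→D = 8+7 = 15, so the finish is 15 days.
S is on the critical path; changing it to 11 makes that path 18 days.
No other chain overtakes it, so the finish is 18 days.
Change in finish: 18 − 15 = +3 days.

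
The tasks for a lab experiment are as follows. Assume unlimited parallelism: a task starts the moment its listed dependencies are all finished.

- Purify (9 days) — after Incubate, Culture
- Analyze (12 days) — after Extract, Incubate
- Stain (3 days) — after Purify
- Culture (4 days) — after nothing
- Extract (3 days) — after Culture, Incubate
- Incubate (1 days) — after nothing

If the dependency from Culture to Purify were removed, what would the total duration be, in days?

Original critical path: Culture→Extract→Analyze = 4+3+12 = 19 ⇒ 19 days.
Without Culture→Purify, Purify's earliest start moves from 4 to 1.
The longest chain is now Culture→Extract→Analyze = 4+3+12 = 19, so the job takes 19 days.

19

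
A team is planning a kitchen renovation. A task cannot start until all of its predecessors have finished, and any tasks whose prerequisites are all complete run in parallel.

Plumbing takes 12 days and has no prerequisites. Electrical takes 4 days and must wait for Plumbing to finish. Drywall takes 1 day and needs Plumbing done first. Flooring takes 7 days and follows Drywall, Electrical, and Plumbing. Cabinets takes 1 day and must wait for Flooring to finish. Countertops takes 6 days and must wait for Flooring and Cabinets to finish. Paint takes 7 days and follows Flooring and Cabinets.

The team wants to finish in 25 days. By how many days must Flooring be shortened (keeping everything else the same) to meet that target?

6

Current finish: 31 days; target: 25.
Flooring is on every critical path, so each day cut from Flooring cuts the finish by one (this holds down to a finish of 25).
Need 31 − 25 = 6 days off Flooring → Flooring becomes 1 day, finish becomes 25.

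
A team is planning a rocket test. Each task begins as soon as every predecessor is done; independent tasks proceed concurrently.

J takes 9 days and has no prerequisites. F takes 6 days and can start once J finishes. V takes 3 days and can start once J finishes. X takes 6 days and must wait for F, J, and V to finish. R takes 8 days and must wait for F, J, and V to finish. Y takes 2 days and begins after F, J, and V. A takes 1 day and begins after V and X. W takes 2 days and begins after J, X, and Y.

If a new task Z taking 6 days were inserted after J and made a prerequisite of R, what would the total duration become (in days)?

Originally the job takes 23 days.
With Z inserted, R now waits for max(F, J, V, Z).
New critical path: J→Z→R = 9+6+8 = 23 ⇒ 23 days.

23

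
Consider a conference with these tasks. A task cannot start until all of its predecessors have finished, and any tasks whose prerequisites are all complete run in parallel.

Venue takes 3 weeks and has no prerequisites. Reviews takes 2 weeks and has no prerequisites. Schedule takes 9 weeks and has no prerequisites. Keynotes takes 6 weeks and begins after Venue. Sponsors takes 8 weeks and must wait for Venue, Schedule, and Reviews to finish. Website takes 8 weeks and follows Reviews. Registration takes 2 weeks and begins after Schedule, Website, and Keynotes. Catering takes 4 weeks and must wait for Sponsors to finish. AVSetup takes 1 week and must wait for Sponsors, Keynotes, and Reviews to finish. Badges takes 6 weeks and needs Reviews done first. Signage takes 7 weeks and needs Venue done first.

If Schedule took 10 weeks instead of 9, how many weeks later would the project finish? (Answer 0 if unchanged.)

As given, the longest chain is Schedule→Sponsors→Catering = 9+8+4 = 21, so the finish is 21 weeks.
Schedule lies on that path, so at 10 weeks the path becomes 22 weeks.
No other chain overtakes it, so the finish is 22 weeks.
Change in finish: 22 − 21 = +1 weeks.

1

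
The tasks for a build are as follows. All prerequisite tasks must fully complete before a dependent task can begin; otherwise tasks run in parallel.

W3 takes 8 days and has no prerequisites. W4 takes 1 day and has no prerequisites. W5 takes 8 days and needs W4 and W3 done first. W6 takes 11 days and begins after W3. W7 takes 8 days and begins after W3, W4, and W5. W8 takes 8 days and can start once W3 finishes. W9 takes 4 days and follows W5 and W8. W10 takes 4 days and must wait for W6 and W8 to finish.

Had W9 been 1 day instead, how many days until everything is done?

Critical path before the change: W3→W5→W7 = 8+8+8 = 24 giving 24 days.
The longest path through W9 is only 20 days, so W9 has float 4.
That remains the longest chain; total 24 days.

24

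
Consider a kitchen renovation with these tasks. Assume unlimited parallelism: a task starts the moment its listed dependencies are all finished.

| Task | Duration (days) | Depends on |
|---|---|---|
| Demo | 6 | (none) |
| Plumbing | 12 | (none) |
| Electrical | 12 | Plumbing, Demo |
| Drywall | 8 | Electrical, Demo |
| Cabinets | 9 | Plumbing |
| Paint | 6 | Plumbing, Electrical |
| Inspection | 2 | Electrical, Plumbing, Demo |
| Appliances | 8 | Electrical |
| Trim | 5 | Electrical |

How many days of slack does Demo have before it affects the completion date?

6

Critical path: Plumbing→Electrical→Drywall = 12+12+8 = 32, so the finish is 32 days.
Longest path through Demo: 26 days (earliest finish 6, latest finish 12).
Slack of Demo = 6 − 0 = 6 days.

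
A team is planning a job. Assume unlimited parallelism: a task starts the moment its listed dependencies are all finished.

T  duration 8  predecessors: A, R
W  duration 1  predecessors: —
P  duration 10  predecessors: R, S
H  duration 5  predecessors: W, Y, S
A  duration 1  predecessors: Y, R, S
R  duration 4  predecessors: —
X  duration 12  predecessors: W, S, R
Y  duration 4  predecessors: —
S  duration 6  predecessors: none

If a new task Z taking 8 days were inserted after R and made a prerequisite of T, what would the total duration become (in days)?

Originally the schedule takes 18 days.
With Z inserted, T now waits for max(A, R, Z).
New critical path: R→Z→T = 4+8+8 = 20 ⇒ 20 days.

20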